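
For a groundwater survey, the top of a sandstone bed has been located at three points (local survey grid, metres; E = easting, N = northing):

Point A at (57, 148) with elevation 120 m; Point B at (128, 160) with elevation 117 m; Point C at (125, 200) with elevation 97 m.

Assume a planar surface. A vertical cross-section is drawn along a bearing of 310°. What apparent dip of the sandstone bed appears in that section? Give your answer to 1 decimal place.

Two edge vectors: Point A→Point B = (71, 12, -3), Point A→Point C = (68, 52, -23).
Normal n = (Point A→Point B) × (Point A→Point C) = (-120, 1429, 2876).
So ∂z/∂E = −n_x/n_z = 0.04172 and ∂z/∂N = −n_y/n_z = −0.49687.
Unit vector along 310° is (sin 310°, cos 310°) = (-0.7660, 0.6428).
Slope in that direction = a·(-0.7660) + b·(0.6428) = −0.35135.
Apparent dip = arctan|0.35135| = 19.4° (true dip is 26.5°, so apparent ≤ true as expected).

19.4°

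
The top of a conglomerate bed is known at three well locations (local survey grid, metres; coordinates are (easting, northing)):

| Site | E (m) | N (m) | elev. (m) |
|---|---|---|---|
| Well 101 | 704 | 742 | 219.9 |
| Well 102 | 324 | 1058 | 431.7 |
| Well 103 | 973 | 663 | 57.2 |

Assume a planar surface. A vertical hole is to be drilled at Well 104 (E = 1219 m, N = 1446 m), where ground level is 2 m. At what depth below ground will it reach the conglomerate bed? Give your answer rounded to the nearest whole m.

169 m

Two edge vectors: Well 101→Well 102 = (-380, 316, 211.8), Well 101→Well 103 = (269, -79, -162.7).
Normal n = (Well 101→Well 102) × (Well 101→Well 103) = (-34681, -4851.8, -54984).
So ∂z/∂E = −n_x/n_z = −0.63075 and ∂z/∂N = −n_y/n_z = −0.08824.
Intercept c from Well 101: 219.9 + 444.05 + 65.47 = 729.42.
At (1219, 1446): z_contact = −768.9 − 127.6 + 729.42 = -167.1 m.
Depth below ground = 2 − (-167.1) = 169 m.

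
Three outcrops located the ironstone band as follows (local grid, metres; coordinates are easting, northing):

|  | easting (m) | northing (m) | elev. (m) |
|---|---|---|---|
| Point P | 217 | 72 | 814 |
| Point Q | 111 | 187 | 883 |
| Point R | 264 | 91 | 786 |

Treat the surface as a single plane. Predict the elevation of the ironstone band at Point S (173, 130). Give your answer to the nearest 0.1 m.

Two edge vectors: Point P→Point Q = (-106, 115, 69), Point P→Point R = (47, 19, -28).
Normal n = (Point P→Point Q) × (Point P→Point R) = (-4531, 275, -7419).
So ∂z/∂easting = −n_x/n_z = −0.61073 and ∂z/∂northing = −n_y/n_z = 0.03707.
Intercept c from Point P: 814 + 132.53 − 2.67 = 943.86.
At (173, 130): z = −105.7 + 4.8 + 943.86 = 843.0 m.

843.0 m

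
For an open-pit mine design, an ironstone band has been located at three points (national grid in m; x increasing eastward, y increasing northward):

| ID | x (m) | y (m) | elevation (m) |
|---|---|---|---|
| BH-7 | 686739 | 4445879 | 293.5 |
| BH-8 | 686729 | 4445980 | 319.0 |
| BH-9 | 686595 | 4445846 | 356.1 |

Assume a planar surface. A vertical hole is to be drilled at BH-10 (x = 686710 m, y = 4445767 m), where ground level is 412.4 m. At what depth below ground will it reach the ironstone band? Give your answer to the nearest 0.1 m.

Two edge vectors: BH-7→BH-8 = (-10, 101, 25.5), BH-7→BH-9 = (-144, -33, 62.6).
Normal n = (BH-7→BH-8) × (BH-7→BH-9) = (7164.1, -3046, 14874).
So ∂z/∂x = −n_x/n_z = −0.481652548 and ∂z/∂y = −n_y/n_z = 0.204786876.
Intercept c from BH-7: 293.5 + 330769.59 − 910457.67 = −579394.58.
At (686710, 4445767): z_contact = −330755.62 + 910434.74 − 579394.58 = 284.53 m.
Depth below ground = 412.4 − 284.53 = 127.9 m.

127.9 m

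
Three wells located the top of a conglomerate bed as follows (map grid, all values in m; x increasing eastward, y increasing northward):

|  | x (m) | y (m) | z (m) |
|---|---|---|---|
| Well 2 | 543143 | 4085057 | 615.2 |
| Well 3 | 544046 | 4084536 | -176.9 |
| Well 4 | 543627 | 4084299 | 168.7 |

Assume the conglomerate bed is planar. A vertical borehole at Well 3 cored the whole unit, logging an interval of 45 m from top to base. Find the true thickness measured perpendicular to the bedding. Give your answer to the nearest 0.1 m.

Two edge vectors: Well 2→Well 3 = (903, -521, -792.1), Well 2→Well 4 = (484, -758, -446.5).
Normal n = (Well 2→Well 3) × (Well 2→Well 4) = (-367785.3, 19813.1, -432310).
So ∂z/∂x = −n_x/n_z = −0.85074 and ∂z/∂y = −n_y/n_z = 0.04583.
|∇z| = √(a²+b²) = 0.85198, so dip δ = arctan(0.85198) = 40.43°.
True thickness = vertical thickness × cos δ = 45 × cos 40.43° = 34.3 m.

34.3 m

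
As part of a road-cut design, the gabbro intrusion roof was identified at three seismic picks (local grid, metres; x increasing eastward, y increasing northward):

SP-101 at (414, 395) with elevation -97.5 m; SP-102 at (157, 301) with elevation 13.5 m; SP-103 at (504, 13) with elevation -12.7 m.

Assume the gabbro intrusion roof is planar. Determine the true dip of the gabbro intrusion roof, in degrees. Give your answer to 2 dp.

23.72°

Two edge vectors: SP-101→SP-102 = (-257, -94, 111), SP-101→SP-103 = (90, -382, 84.8).
Normal n = (SP-101→SP-102) × (SP-101→SP-103) = (34430.8, 31783.6, 106634).
So ∂z/∂x = −n_x/n_z = −0.32289 and ∂z/∂y = −n_y/n_z = −0.29806.
Gradient magnitude |∇z| = √(a² + b²) = √(0.10426 + 0.08884) = 0.43943.
True dip = arctan(0.43943) = 23.72°, dipping toward NE (azimuth ≈ 047°).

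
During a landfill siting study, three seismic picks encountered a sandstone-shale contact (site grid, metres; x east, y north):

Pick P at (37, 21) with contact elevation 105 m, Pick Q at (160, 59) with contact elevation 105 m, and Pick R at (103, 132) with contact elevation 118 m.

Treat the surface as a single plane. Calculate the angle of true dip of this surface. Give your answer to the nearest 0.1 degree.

Let the plane be z = a·x + b·y + c.
Pick Q−Pick P: 123a + 38b = 0;  Pick R−Pick P: 66a + 111b = 13.
Solving gives a = −0.04432, b = 0.14347.
Gradient magnitude |∇z| = √(a² + b²) = √(0.00196 + 0.02058) = 0.15016.
True dip = arctan(0.15016) = 8.5°, dipping toward SSE (azimuth ≈ 163°).

8.5°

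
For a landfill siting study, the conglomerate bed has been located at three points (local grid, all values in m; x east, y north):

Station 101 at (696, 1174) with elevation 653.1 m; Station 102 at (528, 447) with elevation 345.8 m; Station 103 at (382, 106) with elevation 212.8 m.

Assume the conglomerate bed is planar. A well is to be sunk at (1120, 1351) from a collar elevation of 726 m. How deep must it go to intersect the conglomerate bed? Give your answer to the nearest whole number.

62 m

Let the plane be z = a·x + b·y + c.
Station 102−Station 101: −168a − 727b = −307.3;  Station 103−Station 101: −314a − 1068b = −440.3.
Solving gives a = −0.16577, b = 0.46100.
Then c = 653.1 − a·696 − b·1174 = 227.26.
At (1120, 1351): z_contact = −185.7 + 622.8 + 227.26 = 664.4 m.
Depth below ground = 726 − 664.4 = 62 m.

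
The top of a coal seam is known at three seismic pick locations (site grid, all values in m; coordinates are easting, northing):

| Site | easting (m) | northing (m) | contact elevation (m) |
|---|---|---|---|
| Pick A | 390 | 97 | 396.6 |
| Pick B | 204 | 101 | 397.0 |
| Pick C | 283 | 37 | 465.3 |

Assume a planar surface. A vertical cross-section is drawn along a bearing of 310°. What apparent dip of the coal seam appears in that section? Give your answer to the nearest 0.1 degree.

34.5°

Two edge vectors: Pick A→Pick B = (-186, 4, 0.4), Pick A→Pick C = (-107, -60, 68.7).
Normal n = (Pick A→Pick B) × (Pick A→Pick C) = (298.8, 12735.4, 11588).
So ∂z/∂easting = −n_x/n_z = −0.02579 and ∂z/∂northing = −n_y/n_z = −1.09902.
Unit vector along 310° is (sin 310°, cos 310°) = (-0.7660, 0.6428).
Slope in that direction = a·(-0.7660) + b·(0.6428) = −0.68668.
Apparent dip = arctan|0.68668| = 34.5° (true dip is 47.7°, so apparent ≤ true as expected).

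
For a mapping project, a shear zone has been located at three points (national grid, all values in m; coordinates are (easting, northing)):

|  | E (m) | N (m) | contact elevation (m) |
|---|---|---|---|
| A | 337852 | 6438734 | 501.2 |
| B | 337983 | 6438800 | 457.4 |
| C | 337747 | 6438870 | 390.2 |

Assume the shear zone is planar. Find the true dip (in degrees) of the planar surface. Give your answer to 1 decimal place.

37.8°

Let the plane be z = a·E + b·N + c.
B−A: 131a + 66b = −43.8;  C−A: −105a + 136b = −111.
Solving gives a = 0.05533, b = −0.77346.
Gradient magnitude |∇z| = √(a² + b²) = √(0.00306 + 0.59824) = 0.77543.
True dip = arctan(0.77543) = 37.8°, dipping toward N (azimuth ≈ 356°).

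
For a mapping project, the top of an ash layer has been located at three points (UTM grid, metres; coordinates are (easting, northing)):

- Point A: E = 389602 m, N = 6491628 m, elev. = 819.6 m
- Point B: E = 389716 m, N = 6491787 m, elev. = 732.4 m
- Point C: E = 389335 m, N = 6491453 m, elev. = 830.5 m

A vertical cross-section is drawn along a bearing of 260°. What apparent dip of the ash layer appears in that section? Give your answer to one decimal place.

Let the plane be z = a·E + b·N + c.
Point B−Point A: 114a + 159b = −87.2;  Point C−Point A: −267a − 175b = 10.9.
Solving gives a = 0.60112, b = −0.97942.
Unit vector along 260° is (sin 260°, cos 260°) = (-0.9848, -0.1736).
Slope in that direction = a·(-0.9848) + b·(-0.1736) = −0.42191.
Apparent dip = arctan|0.42191| = 22.9° (true dip is 49.0°, so apparent ≤ true as expected).

22.9°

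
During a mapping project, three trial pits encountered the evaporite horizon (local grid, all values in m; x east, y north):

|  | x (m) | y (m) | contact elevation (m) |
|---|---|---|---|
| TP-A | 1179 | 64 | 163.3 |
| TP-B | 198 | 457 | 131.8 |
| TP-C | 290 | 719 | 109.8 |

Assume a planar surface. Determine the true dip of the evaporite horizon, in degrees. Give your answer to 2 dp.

4.77°

Let the plane be z = a·x + b·y + c.
TP-B−TP-A: −981a + 393b = −31.5;  TP-C−TP-A: −889a + 655b = −53.5.
Solving gives a = −0.00134, b = −0.08350.
Gradient magnitude |∇z| = √(a² + b²) = √(0.00000 + 0.00697) = 0.08351.
True dip = arctan(0.08351) = 4.77°, dipping toward N (azimuth ≈ 001°).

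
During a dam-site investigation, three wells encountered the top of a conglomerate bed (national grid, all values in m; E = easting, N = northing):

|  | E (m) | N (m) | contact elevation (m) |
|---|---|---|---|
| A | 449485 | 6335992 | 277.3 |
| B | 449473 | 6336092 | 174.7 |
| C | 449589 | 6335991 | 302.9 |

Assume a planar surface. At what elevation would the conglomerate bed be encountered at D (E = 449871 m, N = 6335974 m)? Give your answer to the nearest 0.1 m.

386.6 m

Two edge vectors: A→B = (-12, 100, -102.6), A→C = (104, -1, 25.6).
Normal n = (A→B) × (A→C) = (2457.4, -10363.2, -10388).
So ∂z/∂E = −n_x/n_z = 0.236561417 and ∂z/∂N = −n_y/n_z = −0.997612630.
Intercept c from A: 277.3 − 106330.81 + 6320865.64 = 6214812.13.
At (449871, 6335974): z = 106422.1 − 6320847.7 + 6214812.13 = 386.6 m.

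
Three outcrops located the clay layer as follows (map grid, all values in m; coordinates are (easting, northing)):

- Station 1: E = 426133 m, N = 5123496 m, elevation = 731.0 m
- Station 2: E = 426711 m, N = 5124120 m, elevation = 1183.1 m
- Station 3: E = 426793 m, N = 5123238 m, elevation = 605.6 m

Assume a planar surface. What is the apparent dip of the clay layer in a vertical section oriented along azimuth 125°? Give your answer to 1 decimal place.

Let the plane be z = a·E + b·N + c.
Station 2−Station 1: 578a + 624b = 452.1;  Station 3−Station 1: 660a − 258b = −125.4.
Solving gives a = 0.06844, b = 0.66112.
Unit vector along 125° is (sin 125°, cos 125°) = (0.8192, -0.5736).
Slope in that direction = a·(0.8192) + b·(-0.5736) = −0.32314.
Apparent dip = arctan|0.32314| = 17.9° (true dip is 33.6°, so apparent ≤ true as expected).

17.9°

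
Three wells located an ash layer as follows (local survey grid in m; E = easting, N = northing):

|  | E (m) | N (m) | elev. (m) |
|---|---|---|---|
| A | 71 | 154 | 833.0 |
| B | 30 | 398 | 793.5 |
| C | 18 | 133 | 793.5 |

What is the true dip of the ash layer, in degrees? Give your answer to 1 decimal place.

Two edge vectors: A→B = (-41, 244, -39.5), A→C = (-53, -21, -39.5).
Normal n = (A→B) × (A→C) = (-10467.5, 474, 13793).
So ∂z/∂E = −n_x/n_z = 0.75890 and ∂z/∂N = −n_y/n_z = −0.03437.
Gradient magnitude |∇z| = √(a² + b²) = √(0.57593 + 0.00118) = 0.75968.
True dip = arctan(0.75968) = 37.2°, dipping toward W (azimuth ≈ 273°).

37.2°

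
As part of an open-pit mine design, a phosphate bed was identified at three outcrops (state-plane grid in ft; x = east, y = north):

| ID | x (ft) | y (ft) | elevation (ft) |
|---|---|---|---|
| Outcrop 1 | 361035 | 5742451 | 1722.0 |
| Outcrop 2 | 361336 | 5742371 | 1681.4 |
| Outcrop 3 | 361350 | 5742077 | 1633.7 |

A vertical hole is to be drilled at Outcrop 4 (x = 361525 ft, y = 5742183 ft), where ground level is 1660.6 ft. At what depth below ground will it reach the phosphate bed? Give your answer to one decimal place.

Let the plane be z = a·x + b·y + c.
Outcrop 2−Outcrop 1: 301a − 80b = −40.6;  Outcrop 3−Outcrop 1: 315a − 374b = −88.3.
Solving gives a = −0.092938403, b = 0.157819260.
Then c = 1722 − a·361035 − b·5742451 = −870993.35.
At (361525, 5742183): z_contact = −33599.56 + 906227.07 − 870993.35 = 1634.16 ft.
Depth below ground = 1660.6 − 1634.16 = 26.4 ft.

26.4 ft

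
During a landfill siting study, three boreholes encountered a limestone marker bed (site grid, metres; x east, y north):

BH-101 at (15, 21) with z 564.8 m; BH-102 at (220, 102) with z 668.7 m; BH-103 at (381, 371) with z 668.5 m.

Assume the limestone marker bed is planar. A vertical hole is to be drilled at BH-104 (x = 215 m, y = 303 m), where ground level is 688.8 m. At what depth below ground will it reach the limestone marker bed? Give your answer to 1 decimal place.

Let the plane be z = a·x + b·y + c.
BH-102−BH-101: 205a + 81b = 103.9;  BH-103−BH-101: 366a + 350b = 103.7.
Solving gives a = 0.66420, b = −0.39827.
Then c = 564.8 − a·15 − b·21 = 563.20.
At (215, 303): z_contact = 142.80 − 120.68 + 563.20 = 585.33 m.
Depth below ground = 688.8 − 585.33 = 103.5 m.

103.5 m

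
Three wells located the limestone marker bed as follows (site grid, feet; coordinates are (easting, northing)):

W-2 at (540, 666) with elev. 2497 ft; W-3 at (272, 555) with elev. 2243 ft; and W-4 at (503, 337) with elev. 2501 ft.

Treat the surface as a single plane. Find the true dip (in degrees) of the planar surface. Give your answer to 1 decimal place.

Let the plane be z = a·E + b·N + c.
W-3−W-2: −268a − 111b = −254;  W-4−W-2: −37a − 329b = 4.
Solving gives a = 0.99935, b = −0.12455.
Gradient magnitude |∇z| = √(a² + b²) = √(0.99869 + 0.01551) = 1.00708.
True dip = arctan(1.00708) = 45.2°, dipping toward W (azimuth ≈ 277°).

45.2°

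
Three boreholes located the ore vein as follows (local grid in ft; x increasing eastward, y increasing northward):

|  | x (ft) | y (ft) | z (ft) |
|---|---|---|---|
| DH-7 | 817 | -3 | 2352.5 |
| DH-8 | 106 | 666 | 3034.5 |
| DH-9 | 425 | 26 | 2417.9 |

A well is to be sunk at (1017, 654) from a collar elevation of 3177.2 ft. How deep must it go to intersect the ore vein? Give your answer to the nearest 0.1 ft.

244.1 ft

Let the plane be z = a·x + b·y + c.
DH-8−DH-7: −711a + 669b = 682;  DH-9−DH-7: −392a + 29b = 65.4.
Solving gives a = −0.099221, b = 0.913982.
Then c = 2352.5 − a·817 − b·-3 = 2436.31.
At (1017, 654): z_contact = −100.91 + 597.74 + 2436.31 = 2933.14 ft.
Depth below ground = 3177.2 − 2933.14 = 244.1 ft.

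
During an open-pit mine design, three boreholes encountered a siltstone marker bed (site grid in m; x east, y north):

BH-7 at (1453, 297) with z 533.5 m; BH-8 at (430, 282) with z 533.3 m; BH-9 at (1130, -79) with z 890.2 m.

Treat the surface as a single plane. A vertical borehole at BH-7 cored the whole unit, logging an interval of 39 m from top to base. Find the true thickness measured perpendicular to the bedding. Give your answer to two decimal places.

Let the plane be z = a·x + b·y + c.
BH-8−BH-7: −1023a − 15b = −0.2;  BH-9−BH-7: −323a − 376b = 356.7.
Solving gives a = 0.01429, b = −0.96094.
|∇z| = √(a²+b²) = 0.96105, so dip δ = arctan(0.96105) = 43.86°.
True thickness = vertical thickness × cos δ = 39 × cos 43.86° = 28.12 m.

28.12 m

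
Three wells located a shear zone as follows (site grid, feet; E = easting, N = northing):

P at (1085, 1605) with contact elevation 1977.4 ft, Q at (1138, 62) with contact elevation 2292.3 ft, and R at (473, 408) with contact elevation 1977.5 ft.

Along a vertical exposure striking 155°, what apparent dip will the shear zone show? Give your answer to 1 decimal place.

18.3°

Two edge vectors: P→Q = (53, -1543, 314.9), P→R = (-612, -1197, 0.1).
Normal n = (P→Q) × (P→R) = (376781, -192724.1, -1007757).
So ∂z/∂E = −n_x/n_z = 0.37388 and ∂z/∂N = −n_y/n_z = −0.19124.
Unit vector along 155° is (sin 155°, cos 155°) = (0.4226, -0.9063).
Slope in that direction = a·(0.4226) + b·(-0.9063) = 0.33133.
Apparent dip = arctan|0.33133| = 18.3° (true dip is 22.8°, so apparent ≤ true as expected).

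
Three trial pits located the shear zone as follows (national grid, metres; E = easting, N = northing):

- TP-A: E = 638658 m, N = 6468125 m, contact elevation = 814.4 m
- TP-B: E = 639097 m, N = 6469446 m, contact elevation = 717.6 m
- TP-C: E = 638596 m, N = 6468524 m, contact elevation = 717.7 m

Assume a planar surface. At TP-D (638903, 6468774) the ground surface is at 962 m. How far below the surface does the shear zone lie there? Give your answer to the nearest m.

Let the plane be z = a·E + b·N + c.
TP-B−TP-A: 439a + 1321b = −96.8;  TP-C−TP-A: −62a + 399b = −96.7.
Solving gives a = 0.34667572, b = −0.18848648.
Then c = 814.4 − a·638658 − b·6468125 = 998561.29.
At (638903, 6468774): z_contact = 221492.2 − 1219276.4 + 998561.29 = 777.0 m.
Depth below ground = 962 − 777.0 = 185 m.

185 m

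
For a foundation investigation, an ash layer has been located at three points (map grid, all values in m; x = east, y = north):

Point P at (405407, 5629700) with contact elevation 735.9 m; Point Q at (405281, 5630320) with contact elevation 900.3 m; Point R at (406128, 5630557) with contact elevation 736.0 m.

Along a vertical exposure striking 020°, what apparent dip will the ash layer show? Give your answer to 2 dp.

Two edge vectors: Point P→Point Q = (-126, 620, 164.4), Point P→Point R = (721, 857, 0.1).
Normal n = (Point P→Point Q) × (Point P→Point R) = (-140828.8, 118545, -555002).
So ∂z/∂x = −n_x/n_z = −0.25374 and ∂z/∂y = −n_y/n_z = 0.21359.
Unit vector along 020° is (sin 20°, cos 20°) = (0.3420, 0.9397).
Slope in that direction = a·(0.3420) + b·(0.9397) = 0.11393.
Apparent dip = arctan|0.11393| = 6.50° (true dip is 18.3°, so apparent ≤ true as expected).

6.50°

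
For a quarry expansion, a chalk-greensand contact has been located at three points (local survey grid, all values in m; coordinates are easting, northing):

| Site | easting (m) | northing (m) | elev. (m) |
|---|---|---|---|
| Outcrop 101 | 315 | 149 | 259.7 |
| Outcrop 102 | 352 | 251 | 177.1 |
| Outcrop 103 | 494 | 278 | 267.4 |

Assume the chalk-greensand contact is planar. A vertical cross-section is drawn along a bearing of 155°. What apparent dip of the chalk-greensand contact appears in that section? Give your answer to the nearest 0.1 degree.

53.9°

Let the plane be z = a·easting + b·northing + c.
Outcrop 102−Outcrop 101: 37a + 102b = −82.6;  Outcrop 103−Outcrop 101: 179a + 129b = 7.7.
Solving gives a = 0.84841, b = −1.11756.
Unit vector along 155° is (sin 155°, cos 155°) = (0.4226, -0.9063).
Slope in that direction = a·(0.4226) + b·(-0.9063) = 1.37141.
Apparent dip = arctan|1.37141| = 53.9° (true dip is 54.5°, so apparent ≤ true as expected).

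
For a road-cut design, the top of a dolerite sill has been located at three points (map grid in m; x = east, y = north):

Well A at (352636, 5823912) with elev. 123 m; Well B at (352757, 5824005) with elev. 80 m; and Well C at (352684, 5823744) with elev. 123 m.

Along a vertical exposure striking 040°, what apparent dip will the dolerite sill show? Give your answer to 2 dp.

Two edge vectors: Well A→Well B = (121, 93, -43), Well A→Well C = (48, -168, 0).
Normal n = (Well A→Well B) × (Well A→Well C) = (-7224, -2064, -24792).
So ∂z/∂x = −n_x/n_z = −0.29138 and ∂z/∂y = −n_y/n_z = −0.08325.
Unit vector along 040° is (sin 40°, cos 40°) = (0.6428, 0.7660).
Slope in that direction = a·(0.6428) + b·(0.7660) = −0.25107.
Apparent dip = arctan|0.25107| = 14.09° (true dip is 16.9°, so apparent ≤ true as expected).

14.09°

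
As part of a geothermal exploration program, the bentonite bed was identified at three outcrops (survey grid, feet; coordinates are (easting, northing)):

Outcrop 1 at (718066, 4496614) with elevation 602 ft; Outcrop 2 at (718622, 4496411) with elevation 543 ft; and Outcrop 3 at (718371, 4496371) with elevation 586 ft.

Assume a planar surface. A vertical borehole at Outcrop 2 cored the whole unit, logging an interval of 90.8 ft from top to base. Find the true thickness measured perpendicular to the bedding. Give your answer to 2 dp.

Two edge vectors: Outcrop 1→Outcrop 2 = (556, -203, -59), Outcrop 1→Outcrop 3 = (305, -243, -16).
Normal n = (Outcrop 1→Outcrop 2) × (Outcrop 1→Outcrop 3) = (-11089, -9099, -73193).
So ∂z/∂E = −n_x/n_z = −0.15150 and ∂z/∂N = −n_y/n_z = −0.12432.
|∇z| = √(a²+b²) = 0.19598, so dip δ = arctan(0.19598) = 11.09°.
True thickness = vertical thickness × cos δ = 90.8 × cos 11.09° = 89.10 ft.

89.10 ft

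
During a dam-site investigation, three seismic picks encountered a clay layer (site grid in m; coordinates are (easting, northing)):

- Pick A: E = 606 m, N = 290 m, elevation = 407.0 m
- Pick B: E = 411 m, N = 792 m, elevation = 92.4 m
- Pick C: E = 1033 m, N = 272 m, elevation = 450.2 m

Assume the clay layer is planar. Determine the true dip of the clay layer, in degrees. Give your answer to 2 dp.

31.05°

Two edge vectors: Pick A→Pick B = (-195, 502, -314.6), Pick A→Pick C = (427, -18, 43.2).
Normal n = (Pick A→Pick B) × (Pick A→Pick C) = (16023.6, -125910.2, -210844).
So ∂z/∂E = −n_x/n_z = 0.07600 and ∂z/∂N = −n_y/n_z = −0.59717.
Gradient magnitude |∇z| = √(a² + b²) = √(0.00578 + 0.35661) = 0.60199.
True dip = arctan(0.60199) = 31.05°, dipping toward N (azimuth ≈ 353°).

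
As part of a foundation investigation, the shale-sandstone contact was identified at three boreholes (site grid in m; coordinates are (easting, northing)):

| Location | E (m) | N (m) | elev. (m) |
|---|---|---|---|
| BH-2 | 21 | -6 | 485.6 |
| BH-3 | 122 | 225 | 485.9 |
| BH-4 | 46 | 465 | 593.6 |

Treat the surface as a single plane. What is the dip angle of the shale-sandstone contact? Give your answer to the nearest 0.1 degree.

33.0°

Let the plane be z = a·E + b·N + c.
BH-3−BH-2: 101a + 231b = 0.3;  BH-4−BH-2: 25a + 471b = 108.
Solving gives a = −0.59352, b = 0.26080.
Gradient magnitude |∇z| = √(a² + b²) = √(0.35226 + 0.06802) = 0.64829.
True dip = arctan(0.64829) = 33.0°, dipping toward ESE (azimuth ≈ 114°).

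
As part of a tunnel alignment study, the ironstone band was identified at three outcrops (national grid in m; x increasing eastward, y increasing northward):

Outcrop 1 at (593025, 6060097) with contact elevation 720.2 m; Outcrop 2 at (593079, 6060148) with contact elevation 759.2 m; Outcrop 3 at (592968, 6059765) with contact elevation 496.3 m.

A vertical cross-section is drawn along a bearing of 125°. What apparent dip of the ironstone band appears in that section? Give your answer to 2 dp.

Two edge vectors: Outcrop 1→Outcrop 2 = (54, 51, 39), Outcrop 1→Outcrop 3 = (-57, -332, -223.9).
Normal n = (Outcrop 1→Outcrop 2) × (Outcrop 1→Outcrop 3) = (1529.1, 9867.6, -15021).
So ∂z/∂x = −n_x/n_z = 0.10180 and ∂z/∂y = −n_y/n_z = 0.65692.
Unit vector along 125° is (sin 125°, cos 125°) = (0.8192, -0.5736).
Slope in that direction = a·(0.8192) + b·(-0.5736) = −0.29341.
Apparent dip = arctan|0.29341| = 16.35° (true dip is 33.6°, so apparent ≤ true as expected).

16.35°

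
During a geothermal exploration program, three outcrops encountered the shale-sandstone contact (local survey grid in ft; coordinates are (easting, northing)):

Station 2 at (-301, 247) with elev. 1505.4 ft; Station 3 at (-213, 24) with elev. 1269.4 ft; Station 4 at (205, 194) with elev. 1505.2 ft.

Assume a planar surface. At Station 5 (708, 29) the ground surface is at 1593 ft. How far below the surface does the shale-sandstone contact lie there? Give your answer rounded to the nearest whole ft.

Let the plane be z = a·E + b·N + c.
Station 3−Station 2: 88a − 223b = −236;  Station 4−Station 2: 506a − 53b = −0.2.
Solving gives a = 0.11522, b = 1.10376.
Then c = 1505.4 − a·-301 − b·247 = 1267.45.
At (708, 29): z_contact = 81.6 + 32.0 + 1267.45 = 1381.0 ft.
Depth below ground = 1593 − 1381.0 = 212 ft.

212 ft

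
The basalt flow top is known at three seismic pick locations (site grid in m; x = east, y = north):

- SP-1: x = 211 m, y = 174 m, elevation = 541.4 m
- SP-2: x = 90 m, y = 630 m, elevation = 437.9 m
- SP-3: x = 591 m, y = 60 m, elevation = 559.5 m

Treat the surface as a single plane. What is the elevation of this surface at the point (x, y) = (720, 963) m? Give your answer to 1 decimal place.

346.3 m

Two edge vectors: SP-1→SP-2 = (-121, 456, -103.5), SP-1→SP-3 = (380, -114, 18.1).
Normal n = (SP-1→SP-2) × (SP-1→SP-3) = (-3545.4, -37139.9, -159486).
So ∂z/∂x = −n_x/n_z = −0.02223 and ∂z/∂y = −n_y/n_z = −0.23287.
Intercept c from SP-1: 541.4 + 4.69 + 40.52 = 586.61.
At (720, 963): z = −16.0 − 224.3 + 586.61 = 346.3 m.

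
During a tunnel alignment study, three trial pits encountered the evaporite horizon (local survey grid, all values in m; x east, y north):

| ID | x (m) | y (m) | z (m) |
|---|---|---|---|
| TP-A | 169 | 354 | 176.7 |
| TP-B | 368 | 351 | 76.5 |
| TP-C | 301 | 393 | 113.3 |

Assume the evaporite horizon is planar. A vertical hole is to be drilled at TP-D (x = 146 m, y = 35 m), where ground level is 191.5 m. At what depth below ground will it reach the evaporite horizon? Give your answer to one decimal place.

Let the plane be z = a·x + b·y + c.
TP-B−TP-A: 199a − 3b = −100.2;  TP-C−TP-A: 132a + 39b = −63.4.
Solving gives a = −0.50239, b = 0.07476.
Then c = 176.7 − a·169 − b·354 = 235.14.
At (146, 35): z_contact = −73.35 + 2.62 + 235.14 = 164.41 m.
Depth below ground = 191.5 − 164.41 = 27.1 m.

27.1 m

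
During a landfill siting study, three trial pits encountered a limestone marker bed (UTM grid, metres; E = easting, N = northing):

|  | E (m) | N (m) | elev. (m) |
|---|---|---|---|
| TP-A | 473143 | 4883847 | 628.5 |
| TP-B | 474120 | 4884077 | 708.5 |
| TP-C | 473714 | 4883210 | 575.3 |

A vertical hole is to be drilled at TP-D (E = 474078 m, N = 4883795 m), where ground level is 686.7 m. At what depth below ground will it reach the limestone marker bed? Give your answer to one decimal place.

16.9 m

Let the plane be z = a·E + b·N + c.
TP-B−TP-A: 977a + 230b = 80;  TP-C−TP-A: 571a − 637b = −53.2.
Solving gives a = 0.051379964, b = 0.129572935.
Then c = 628.5 − a·473143 − b·4883847 = −656495.96.
At (474078, 4883795): z_contact = 24358.11 + 632807.65 − 656495.96 = 669.80 m.
Depth below ground = 686.7 − 669.80 = 16.9 m.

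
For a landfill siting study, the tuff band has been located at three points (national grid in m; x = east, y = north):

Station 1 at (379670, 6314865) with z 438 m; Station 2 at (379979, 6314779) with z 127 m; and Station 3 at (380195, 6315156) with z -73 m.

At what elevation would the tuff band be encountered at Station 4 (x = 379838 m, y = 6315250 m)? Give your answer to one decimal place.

Let the plane be z = a·x + b·y + c.
Station 2−Station 1: 309a − 86b = −311;  Station 3−Station 1: 525a + 291b = −511.
Solving gives a = −0.995394946, b = 0.039801879.
Then c = 438 − a·379670 − b·6314865 = 127016.11.
At (379838, 6315250): z = −378088.8 + 251358.8 + 127016.11 = 286.1 m.

286.1 m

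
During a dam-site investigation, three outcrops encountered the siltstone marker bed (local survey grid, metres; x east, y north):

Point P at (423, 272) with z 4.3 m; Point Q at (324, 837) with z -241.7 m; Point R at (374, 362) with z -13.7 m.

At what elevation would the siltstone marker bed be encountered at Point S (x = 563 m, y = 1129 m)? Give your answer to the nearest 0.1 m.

Two edge vectors: Point P→Point Q = (-99, 565, -246), Point P→Point R = (-49, 90, -18).
Normal n = (Point P→Point Q) × (Point P→Point R) = (11970, 10272, 18775).
So ∂z/∂x = −n_x/n_z = −0.637550 and ∂z/∂y = −n_y/n_z = −0.547111.
Intercept c from Point P: 4.3 + 269.68 + 148.81 = 422.80.
At (563, 1129): z = −358.9 − 617.7 + 422.80 = -553.8 m.

-553.8 m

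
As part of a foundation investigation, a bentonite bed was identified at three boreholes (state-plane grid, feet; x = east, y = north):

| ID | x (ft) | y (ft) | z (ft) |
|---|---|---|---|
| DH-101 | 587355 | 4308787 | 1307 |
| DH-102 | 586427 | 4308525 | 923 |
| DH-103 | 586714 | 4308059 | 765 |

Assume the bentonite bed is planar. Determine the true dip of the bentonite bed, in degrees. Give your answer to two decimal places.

29.85°

Two edge vectors: DH-101→DH-102 = (-928, -262, -384), DH-101→DH-103 = (-641, -728, -542).
Normal n = (DH-101→DH-102) × (DH-101→DH-103) = (-137548, -256832, 507642).
So ∂z/∂x = −n_x/n_z = 0.27095 and ∂z/∂y = −n_y/n_z = 0.50593.
Gradient magnitude |∇z| = √(a² + b²) = √(0.07342 + 0.25597) = 0.57392.
True dip = arctan(0.57392) = 29.85°, dipping toward SSW (azimuth ≈ 208°).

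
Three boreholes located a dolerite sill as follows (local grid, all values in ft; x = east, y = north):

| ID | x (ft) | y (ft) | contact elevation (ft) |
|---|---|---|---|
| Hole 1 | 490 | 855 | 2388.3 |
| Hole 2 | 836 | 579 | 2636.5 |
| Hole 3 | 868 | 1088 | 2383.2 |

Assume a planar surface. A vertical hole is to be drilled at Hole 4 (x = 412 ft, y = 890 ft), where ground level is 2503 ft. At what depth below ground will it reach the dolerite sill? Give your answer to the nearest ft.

Two edge vectors: Hole 1→Hole 2 = (346, -276, 248.2), Hole 1→Hole 3 = (378, 233, -5.1).
Normal n = (Hole 1→Hole 2) × (Hole 1→Hole 3) = (-56423, 95584.2, 184946).
So ∂z/∂x = −n_x/n_z = 0.30508 and ∂z/∂y = −n_y/n_z = −0.51682.
Intercept c from Hole 1: 2388.3 − 149.49 + 441.88 = 2680.69.
At (412, 890): z_contact = 125.7 − 460.0 + 2680.69 = 2346.4 ft.
Depth below ground = 2503 − 2346.4 = 157 ft.

157 ft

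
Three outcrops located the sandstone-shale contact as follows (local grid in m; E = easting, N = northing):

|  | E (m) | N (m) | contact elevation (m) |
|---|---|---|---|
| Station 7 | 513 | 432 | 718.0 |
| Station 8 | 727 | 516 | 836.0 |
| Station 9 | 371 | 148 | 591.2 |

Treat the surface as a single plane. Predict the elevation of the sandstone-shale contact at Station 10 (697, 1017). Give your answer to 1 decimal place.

Let the plane be z = a·E + b·N + c.
Station 8−Station 7: 214a + 84b = 118;  Station 9−Station 7: −142a − 284b = −126.8.
Solving gives a = 0.467999, b = 0.212480.
Then c = 718 − a·513 − b·432 = 386.13.
At (697, 1017): z = 326.2 + 216.1 + 386.13 = 928.4 m.

928.4 m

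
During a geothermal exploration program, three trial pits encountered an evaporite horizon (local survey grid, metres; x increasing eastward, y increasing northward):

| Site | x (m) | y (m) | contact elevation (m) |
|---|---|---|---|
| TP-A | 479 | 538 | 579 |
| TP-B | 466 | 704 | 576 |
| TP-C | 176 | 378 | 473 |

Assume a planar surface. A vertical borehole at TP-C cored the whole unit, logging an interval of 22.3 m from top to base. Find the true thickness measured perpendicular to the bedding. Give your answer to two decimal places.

21.08 m

Two edge vectors: TP-A→TP-B = (-13, 166, -3), TP-A→TP-C = (-303, -160, -106).
Normal n = (TP-A→TP-B) × (TP-A→TP-C) = (-18076, -469, 52378).
So ∂z/∂x = −n_x/n_z = 0.34511 and ∂z/∂y = −n_y/n_z = 0.00895.
|∇z| = √(a²+b²) = 0.34522, so dip δ = arctan(0.34522) = 19.05°.
True thickness = vertical thickness × cos δ = 22.3 × cos 19.05° = 21.08 m.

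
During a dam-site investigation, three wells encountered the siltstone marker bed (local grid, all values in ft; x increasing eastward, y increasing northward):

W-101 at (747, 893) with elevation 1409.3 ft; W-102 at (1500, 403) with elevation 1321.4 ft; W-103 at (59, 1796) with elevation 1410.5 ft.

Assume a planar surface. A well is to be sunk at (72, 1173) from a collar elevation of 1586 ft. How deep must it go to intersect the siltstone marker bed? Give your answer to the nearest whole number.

Two edge vectors: W-101→W-102 = (753, -490, -87.9), W-101→W-103 = (-688, 903, 1.2).
Normal n = (W-101→W-102) × (W-101→W-103) = (78785.7, 59571.6, 342839).
So ∂z/∂x = −n_x/n_z = −0.22980 and ∂z/∂y = −n_y/n_z = −0.17376.
Intercept c from W-101: 1409.3 + 171.66 + 155.17 = 1736.13.
At (72, 1173): z_contact = −16.5 − 203.8 + 1736.13 = 1515.8 ft.
Depth below ground = 1586 − 1515.8 = 70 ft.

70 ft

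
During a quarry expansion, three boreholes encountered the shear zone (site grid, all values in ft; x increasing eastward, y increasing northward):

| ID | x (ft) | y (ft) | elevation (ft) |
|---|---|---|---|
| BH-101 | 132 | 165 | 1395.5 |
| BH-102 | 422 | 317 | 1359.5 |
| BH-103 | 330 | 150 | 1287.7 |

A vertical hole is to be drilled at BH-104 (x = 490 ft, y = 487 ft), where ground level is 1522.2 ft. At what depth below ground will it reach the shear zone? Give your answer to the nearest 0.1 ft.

Let the plane be z = a·x + b·y + c.
BH-102−BH-101: 290a + 152b = −36;  BH-103−BH-101: 198a − 15b = −107.8.
Solving gives a = −0.49137, b = 0.70063.
Then c = 1395.5 − a·132 − b·165 = 1344.76.
At (490, 487): z_contact = −240.77 + 341.21 + 1344.76 = 1445.19 ft.
Depth below ground = 1522.2 − 1445.19 = 77.0 ft.

77.0 ft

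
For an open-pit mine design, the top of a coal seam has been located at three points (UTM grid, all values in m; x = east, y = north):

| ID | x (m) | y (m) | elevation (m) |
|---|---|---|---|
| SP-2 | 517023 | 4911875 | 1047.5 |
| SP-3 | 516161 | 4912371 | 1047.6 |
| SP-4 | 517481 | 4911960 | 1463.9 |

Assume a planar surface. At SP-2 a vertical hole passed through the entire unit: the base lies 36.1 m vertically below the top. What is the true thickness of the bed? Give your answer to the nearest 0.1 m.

Let the plane be z = a·x + b·y + c.
SP-3−SP-2: −862a + 496b = 0.1;  SP-4−SP-2: 458a + 85b = 416.4.
Solving gives a = 0.68742, b = 1.19486.
|∇z| = √(a²+b²) = 1.37849, so dip δ = arctan(1.37849) = 54.04°.
True thickness = vertical thickness × cos δ = 36.1 × cos 54.04° = 21.2 m.

21.2 m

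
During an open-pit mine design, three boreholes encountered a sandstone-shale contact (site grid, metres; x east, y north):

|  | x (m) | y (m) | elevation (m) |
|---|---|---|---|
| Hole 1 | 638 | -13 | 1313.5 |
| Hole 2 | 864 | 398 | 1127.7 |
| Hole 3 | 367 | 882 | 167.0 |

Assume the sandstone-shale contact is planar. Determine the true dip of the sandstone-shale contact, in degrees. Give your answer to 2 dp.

54.17°

Two edge vectors: Hole 1→Hole 2 = (226, 411, -185.8), Hole 1→Hole 3 = (-271, 895, -1146.5).
Normal n = (Hole 1→Hole 2) × (Hole 1→Hole 3) = (-304920.5, 309460.8, 313651).
So ∂z/∂x = −n_x/n_z = 0.97216 and ∂z/∂y = −n_y/n_z = −0.98664.
Gradient magnitude |∇z| = √(a² + b²) = √(0.94510 + 0.97346) = 1.38512.
True dip = arctan(1.38512) = 54.17°, dipping toward NW (azimuth ≈ 315°).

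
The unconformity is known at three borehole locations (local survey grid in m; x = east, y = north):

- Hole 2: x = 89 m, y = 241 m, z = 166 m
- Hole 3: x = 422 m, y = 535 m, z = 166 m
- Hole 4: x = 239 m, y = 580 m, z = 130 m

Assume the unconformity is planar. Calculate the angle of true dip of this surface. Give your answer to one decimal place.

13.1°

Two edge vectors: Hole 2→Hole 3 = (333, 294, 0), Hole 2→Hole 4 = (150, 339, -36).
Normal n = (Hole 2→Hole 3) × (Hole 2→Hole 4) = (-10584, 11988, 68787).
So ∂z/∂x = −n_x/n_z = 0.15387 and ∂z/∂y = −n_y/n_z = −0.17428.
Gradient magnitude |∇z| = √(a² + b²) = √(0.02367 + 0.03037) = 0.23248.
True dip = arctan(0.23248) = 13.1°, dipping toward NW (azimuth ≈ 319°).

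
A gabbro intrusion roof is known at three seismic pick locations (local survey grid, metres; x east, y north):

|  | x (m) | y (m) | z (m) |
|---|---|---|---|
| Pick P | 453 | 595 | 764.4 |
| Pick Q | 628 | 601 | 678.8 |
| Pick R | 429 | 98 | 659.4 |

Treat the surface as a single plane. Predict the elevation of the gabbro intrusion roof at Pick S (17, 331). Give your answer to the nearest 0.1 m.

Let the plane be z = a·x + b·y + c.
Pick Q−Pick P: 175a + 6b = −85.6;  Pick R−Pick P: −24a − 497b = −105.
Solving gives a = −0.49721, b = 0.23528.
Then c = 764.4 − a·453 − b·595 = 849.65.
At (17, 331): z = −8.5 + 77.9 + 849.65 = 919.1 m.

919.1 m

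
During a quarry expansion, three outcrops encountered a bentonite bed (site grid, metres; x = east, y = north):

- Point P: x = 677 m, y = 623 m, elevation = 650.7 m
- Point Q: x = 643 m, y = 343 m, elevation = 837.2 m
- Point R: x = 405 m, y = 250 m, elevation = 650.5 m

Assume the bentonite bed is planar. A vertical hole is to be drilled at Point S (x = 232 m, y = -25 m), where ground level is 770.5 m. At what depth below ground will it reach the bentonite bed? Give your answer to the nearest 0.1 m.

Two edge vectors: Point P→Point Q = (-34, -280, 186.5), Point P→Point R = (-272, -373, -0.2).
Normal n = (Point P→Point Q) × (Point P→Point R) = (69620.5, -50734.8, -63478).
So ∂z/∂x = −n_x/n_z = 1.09677 and ∂z/∂y = −n_y/n_z = −0.79925.
Intercept c from Point P: 650.7 − 742.51 + 497.93 = 406.12.
At (232, -25): z_contact = 254.45 + 19.98 + 406.12 = 680.55 m.
Depth below ground = 770.5 − 680.55 = 89.9 m.

89.9 m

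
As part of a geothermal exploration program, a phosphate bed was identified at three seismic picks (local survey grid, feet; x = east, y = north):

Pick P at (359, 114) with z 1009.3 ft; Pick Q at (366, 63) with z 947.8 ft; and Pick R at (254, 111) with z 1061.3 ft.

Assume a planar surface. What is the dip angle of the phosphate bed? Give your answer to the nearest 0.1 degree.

51.3°

Two edge vectors: Pick P→Pick Q = (7, -51, -61.5), Pick P→Pick R = (-105, -3, 52).
Normal n = (Pick P→Pick Q) × (Pick P→Pick R) = (-2836.5, 6093.5, -5376).
So ∂z/∂x = −n_x/n_z = −0.52762 and ∂z/∂y = −n_y/n_z = 1.13346.
Gradient magnitude |∇z| = √(a² + b²) = √(0.27839 + 1.28474) = 1.25025.
True dip = arctan(1.25025) = 51.3°, dipping toward SSE (azimuth ≈ 155°).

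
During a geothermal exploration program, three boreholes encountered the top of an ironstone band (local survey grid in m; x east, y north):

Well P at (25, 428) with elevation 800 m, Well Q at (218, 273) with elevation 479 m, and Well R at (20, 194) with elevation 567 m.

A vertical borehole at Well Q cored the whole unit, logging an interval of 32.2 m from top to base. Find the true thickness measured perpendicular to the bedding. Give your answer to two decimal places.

Two edge vectors: Well P→Well Q = (193, -155, -321), Well P→Well R = (-5, -234, -233).
Normal n = (Well P→Well Q) × (Well P→Well R) = (-38999, 46574, -45937).
So ∂z/∂x = −n_x/n_z = −0.84897 and ∂z/∂y = −n_y/n_z = 1.01387.
|∇z| = √(a²+b²) = 1.32237, so dip δ = arctan(1.32237) = 52.90°.
True thickness = vertical thickness × cos δ = 32.2 × cos 52.90° = 19.42 m.

19.42 m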